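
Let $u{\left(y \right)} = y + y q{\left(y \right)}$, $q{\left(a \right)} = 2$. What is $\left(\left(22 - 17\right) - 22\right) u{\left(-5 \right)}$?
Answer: $255$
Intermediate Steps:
$u{\left(y \right)} = 3 y$ ($u{\left(y \right)} = y + y 2 = y + 2 y = 3 y$)
$\left(\left(22 - 17\right) - 22\right) u{\left(-5 \right)} = \left(\left(22 - 17\right) - 22\right) 3 \left(-5\right) = \left(\left(22 - 17\right) - 22\right) \left(-15\right) = \left(5 - 22\right) \left(-15\right) = \left(-17\right) \left(-15\right) = 255$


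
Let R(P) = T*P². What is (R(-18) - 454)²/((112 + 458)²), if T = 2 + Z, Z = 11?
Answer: 3530641/81225 ≈ 43.467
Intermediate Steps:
T = 13 (T = 2 + 11 = 13)
R(P) = 13*P²
(R(-18) - 454)²/((112 + 458)²) = (13*(-18)² - 454)²/((112 + 458)²) = (13*324 - 454)²/(570²) = (4212 - 454)²/324900 = 3758²*(1/324900) = 14122564*(1/324900) = 3530641/81225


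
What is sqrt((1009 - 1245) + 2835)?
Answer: sqrt(2599) ≈ 50.980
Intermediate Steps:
sqrt((1009 - 1245) + 2835) = sqrt(-236 + 2835) = sqrt(2599)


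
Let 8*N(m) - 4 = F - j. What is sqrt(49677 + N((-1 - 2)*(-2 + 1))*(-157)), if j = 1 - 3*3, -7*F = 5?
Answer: sqrt(38773126)/28 ≈ 222.39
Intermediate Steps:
F = -5/7 (F = -1/7*5 = -5/7 ≈ -0.71429)
j = -8 (j = 1 - 9 = -8)
N(m) = 79/56 (N(m) = 1/2 + (-5/7 - 1*(-8))/8 = 1/2 + (-5/7 + 8)/8 = 1/2 + (1/8)*(51/7) = 1/2 + 51/56 = 79/56)
sqrt(49677 + N((-1 - 2)*(-2 + 1))*(-157)) = sqrt(49677 + (79/56)*(-157)) = sqrt(49677 - 12403/56) = sqrt(2769509/56) = sqrt(38773126)/28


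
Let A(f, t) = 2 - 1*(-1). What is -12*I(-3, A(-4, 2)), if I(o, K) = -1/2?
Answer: 6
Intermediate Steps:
A(f, t) = 3 (A(f, t) = 2 + 1 = 3)
I(o, K) = -1/2 (I(o, K) = -1*1/2 = -1/2)
-12*I(-3, A(-4, 2)) = -12*(-1/2) = 6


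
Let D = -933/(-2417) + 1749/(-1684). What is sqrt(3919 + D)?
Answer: sqrt(16228576368332647)/2035114 ≈ 62.597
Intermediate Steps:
D = -2656161/4070228 (D = -933*(-1/2417) + 1749*(-1/1684) = 933/2417 - 1749/1684 = -2656161/4070228 ≈ -0.65258)
sqrt(3919 + D) = sqrt(3919 - 2656161/4070228) = sqrt(15948567371/4070228) = sqrt(16228576368332647)/2035114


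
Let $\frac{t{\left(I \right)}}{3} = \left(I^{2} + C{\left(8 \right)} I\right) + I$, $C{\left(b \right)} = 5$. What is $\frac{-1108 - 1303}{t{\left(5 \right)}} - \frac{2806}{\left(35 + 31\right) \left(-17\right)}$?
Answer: $- \frac{11324}{935} \approx -12.111$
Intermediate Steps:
$t{\left(I \right)} = 3 I^{2} + 18 I$ ($t{\left(I \right)} = 3 \left(\left(I^{2} + 5 I\right) + I\right) = 3 \left(I^{2} + 6 I\right) = 3 I^{2} + 18 I$)
$\frac{-1108 - 1303}{t{\left(5 \right)}} - \frac{2806}{\left(35 + 31\right) \left(-17\right)} = \frac{-1108 - 1303}{3 \cdot 5 \left(6 + 5\right)} - \frac{2806}{\left(35 + 31\right) \left(-17\right)} = \frac{-1108 - 1303}{3 \cdot 5 \cdot 11} - \frac{2806}{66 \left(-17\right)} = - \frac{2411}{165} - \frac{2806}{-1122} = \left(-2411\right) \frac{1}{165} - - \frac{1403}{561} = - \frac{2411}{165} + \frac{1403}{561} = - \frac{11324}{935}$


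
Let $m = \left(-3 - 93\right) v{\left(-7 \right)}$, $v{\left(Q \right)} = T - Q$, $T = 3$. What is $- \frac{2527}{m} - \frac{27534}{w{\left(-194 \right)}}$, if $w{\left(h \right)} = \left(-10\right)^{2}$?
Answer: $- \frac{1308997}{4800} \approx -272.71$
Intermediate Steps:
$w{\left(h \right)} = 100$
$v{\left(Q \right)} = 3 - Q$
$m = -960$ ($m = \left(-3 - 93\right) \left(3 - -7\right) = - 96 \left(3 + 7\right) = \left(-96\right) 10 = -960$)
$- \frac{2527}{m} - \frac{27534}{w{\left(-194 \right)}} = - \frac{2527}{-960} - \frac{27534}{100} = \left(-2527\right) \left(- \frac{1}{960}\right) - \frac{13767}{50} = \frac{2527}{960} - \frac{13767}{50} = - \frac{1308997}{4800}$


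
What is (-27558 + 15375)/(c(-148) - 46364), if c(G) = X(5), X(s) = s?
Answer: 4061/15453 ≈ 0.26280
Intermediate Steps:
c(G) = 5
(-27558 + 15375)/(c(-148) - 46364) = (-27558 + 15375)/(5 - 46364) = -12183/(-46359) = -12183*(-1/46359) = 4061/15453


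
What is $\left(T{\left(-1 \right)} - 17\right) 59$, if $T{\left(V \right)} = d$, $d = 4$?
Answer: $-767$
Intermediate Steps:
$T{\left(V \right)} = 4$
$\left(T{\left(-1 \right)} - 17\right) 59 = \left(4 - 17\right) 59 = \left(-13\right) 59 = -767$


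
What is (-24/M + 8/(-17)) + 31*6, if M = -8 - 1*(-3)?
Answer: 16178/85 ≈ 190.33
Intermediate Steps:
M = -5 (M = -8 + 3 = -5)
(-24/M + 8/(-17)) + 31*6 = (-24/(-5) + 8/(-17)) + 31*6 = (-24*(-⅕) + 8*(-1/17)) + 186 = (24/5 - 8/17) + 186 = 368/85 + 186 = 16178/85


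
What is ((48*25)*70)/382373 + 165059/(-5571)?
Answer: -62646141007/2130199983 ≈ -29.409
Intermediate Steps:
((48*25)*70)/382373 + 165059/(-5571) = (1200*70)*(1/382373) + 165059*(-1/5571) = 84000*(1/382373) - 165059/5571 = 84000/382373 - 165059/5571 = -62646141007/2130199983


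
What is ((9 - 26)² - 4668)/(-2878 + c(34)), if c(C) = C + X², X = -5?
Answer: 4379/2819 ≈ 1.5534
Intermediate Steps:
c(C) = 25 + C (c(C) = C + (-5)² = C + 25 = 25 + C)
((9 - 26)² - 4668)/(-2878 + c(34)) = ((9 - 26)² - 4668)/(-2878 + (25 + 34)) = ((-17)² - 4668)/(-2878 + 59) = (289 - 4668)/(-2819) = -4379*(-1/2819) = 4379/2819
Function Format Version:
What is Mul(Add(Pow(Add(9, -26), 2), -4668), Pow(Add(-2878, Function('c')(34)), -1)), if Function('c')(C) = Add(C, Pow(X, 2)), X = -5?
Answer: Rational(4379, 2819) ≈ 1.5534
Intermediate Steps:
Function('c')(C) = Add(25, C) (Function('c')(C) = Add(C, Pow(-5, 2)) = Add(C, 25) = Add(25, C))
Mul(Add(Pow(Add(9, -26), 2), -4668), Pow(Add(-2878, Function('c')(34)), -1)) = Mul(Add(Pow(Add(9, -26), 2), -4668), Pow(Add(-2878, Add(25, 34)), -1)) = Mul(Add(Pow(-17, 2), -4668), Pow(Add(-2878, 59), -1)) = Mul(Add(289, -4668), Pow(-2819, -1)) = Mul(-4379, Rational(-1, 2819)) = Rational(4379, 2819)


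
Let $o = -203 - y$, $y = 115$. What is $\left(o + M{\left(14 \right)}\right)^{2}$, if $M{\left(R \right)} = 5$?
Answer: $97969$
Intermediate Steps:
$o = -318$ ($o = -203 - 115 = -318$)
$\left(o + M{\left(14 \right)}\right)^{2} = \left(-318 + 5\right)^{2} = \left(-313\right)^{2} = 97969$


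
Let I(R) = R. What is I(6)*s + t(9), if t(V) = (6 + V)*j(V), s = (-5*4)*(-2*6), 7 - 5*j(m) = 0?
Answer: 1461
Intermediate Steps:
j(m) = 7/5 (j(m) = 7/5 - ⅕*0 = 7/5 + 0 = 7/5)
s = 240 (s = -20*(-12) = 240)
t(V) = 42/5 + 7*V/5 (t(V) = (6 + V)*(7/5) = 42/5 + 7*V/5)
I(6)*s + t(9) = 6*240 + (42/5 + (7/5)*9) = 1440 + (42/5 + 63/5) = 1440 + 21 = 1461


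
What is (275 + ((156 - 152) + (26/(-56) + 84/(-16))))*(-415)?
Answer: -793895/7 ≈ -1.1341e+5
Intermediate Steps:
(275 + ((156 - 152) + (26/(-56) + 84/(-16))))*(-415) = (275 + (4 + (26*(-1/56) + 84*(-1/16))))*(-415) = (275 + (4 + (-13/28 - 21/4)))*(-415) = (275 + (4 - 40/7))*(-415) = (275 - 12/7)*(-415) = (1913/7)*(-415) = -793895/7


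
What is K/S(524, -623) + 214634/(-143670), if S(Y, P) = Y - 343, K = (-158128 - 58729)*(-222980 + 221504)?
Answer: 22992994325843/13002135 ≈ 1.7684e+6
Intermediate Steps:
K = 320080932 (K = -216857*(-1476) = 320080932)
S(Y, P) = -343 + Y
K/S(524, -623) + 214634/(-143670) = 320080932/(-343 + 524) + 214634/(-143670) = 320080932/181 + 214634*(-1/143670) = 320080932*(1/181) - 107317/71835 = 320080932/181 - 107317/71835 = 22992994325843/13002135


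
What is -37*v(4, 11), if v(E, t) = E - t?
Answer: 259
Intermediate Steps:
-37*v(4, 11) = -37*(4 - 1*11) = -37*(4 - 11) = -37*(-7) = 259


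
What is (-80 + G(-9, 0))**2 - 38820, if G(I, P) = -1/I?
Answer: -2627459/81 ≈ -32438.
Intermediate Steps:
(-80 + G(-9, 0))**2 - 38820 = (-80 - 1/(-9))**2 - 38820 = (-80 - 1*(-1/9))**2 - 38820 = (-80 + 1/9)**2 - 38820 = (-719/9)**2 - 38820 = 516961/81 - 38820 = -2627459/81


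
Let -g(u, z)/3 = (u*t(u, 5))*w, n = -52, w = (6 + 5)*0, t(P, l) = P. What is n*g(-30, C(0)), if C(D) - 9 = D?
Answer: 0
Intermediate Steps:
w = 0 (w = 11*0 = 0)
C(D) = 9 + D
g(u, z) = 0 (g(u, z) = -3*u*u*0 = -3*u²*0 = -3*0 = 0)
n*g(-30, C(0)) = -52*0 = 0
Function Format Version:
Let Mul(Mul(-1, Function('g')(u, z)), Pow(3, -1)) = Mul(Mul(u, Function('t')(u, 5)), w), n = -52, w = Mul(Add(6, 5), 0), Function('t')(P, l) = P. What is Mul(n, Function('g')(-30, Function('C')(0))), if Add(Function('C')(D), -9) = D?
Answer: 0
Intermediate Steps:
w = 0 (w = Mul(11, 0) = 0)
Function('C')(D) = Add(9, D)
Function('g')(u, z) = 0 (Function('g')(u, z) = Mul(-3, Mul(Mul(u, u), 0)) = Mul(-3, Mul(Pow(u, 2), 0)) = Mul(-3, 0) = 0)
Mul(n, Function('g')(-30, Function('C')(0))) = Mul(-52, 0) = 0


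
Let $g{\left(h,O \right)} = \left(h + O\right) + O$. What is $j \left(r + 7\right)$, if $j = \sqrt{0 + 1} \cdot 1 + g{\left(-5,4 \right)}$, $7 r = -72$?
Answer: $- \frac{92}{7} \approx -13.143$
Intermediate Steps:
$r = - \frac{72}{7}$ ($r = \frac{1}{7} \left(-72\right) = - \frac{72}{7} \approx -10.286$)
$g{\left(h,O \right)} = h + 2 O$ ($g{\left(h,O \right)} = \left(O + h\right) + O = h + 2 O$)
$j = 4$ ($j = \sqrt{0 + 1} \cdot 1 + \left(-5 + 2 \cdot 4\right) = \sqrt{1} \cdot 1 + \left(-5 + 8\right) = 1 \cdot 1 + 3 = 1 + 3 = 4$)
$j \left(r + 7\right) = 4 \left(- \frac{72}{7} + 7\right) = 4 \left(- \frac{23}{7}\right) = - \frac{92}{7}$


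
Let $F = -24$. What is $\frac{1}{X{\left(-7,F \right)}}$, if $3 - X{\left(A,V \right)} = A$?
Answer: $\frac{1}{10} \approx 0.1$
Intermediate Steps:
$X{\left(A,V \right)} = 3 - A$
$\frac{1}{X{\left(-7,F \right)}} = \frac{1}{3 - -7} = \frac{1}{3 + 7} = \frac{1}{10}$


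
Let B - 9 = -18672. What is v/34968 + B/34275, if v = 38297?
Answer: 220007297/399509400 ≈ 0.55069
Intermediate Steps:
B = -18663 (B = 9 - 18672 = -18663)
v/34968 + B/34275 = 38297/34968 - 18663/34275 = 38297*(1/34968) - 18663*1/34275 = 38297/34968 - 6221/11425 = 220007297/399509400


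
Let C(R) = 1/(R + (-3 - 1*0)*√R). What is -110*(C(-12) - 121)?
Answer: 279620/21 - 55*I*√3/21 ≈ 13315.0 - 4.5363*I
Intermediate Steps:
C(R) = 1/(R - 3*√R) (C(R) = 1/(R + (-3 + 0)*√R) = 1/(R - 3*√R))
-110*(C(-12) - 121) = -110*(1/(-12 - 6*I*√3) - 121) = -110*(-121 + 1/(-12 - 6*I*√3)) = 13310 - 110/(-12 - 6*I*√3)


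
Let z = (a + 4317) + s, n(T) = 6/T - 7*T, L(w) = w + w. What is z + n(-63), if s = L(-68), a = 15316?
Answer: 418696/21 ≈ 19938.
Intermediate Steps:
L(w) = 2*w
s = -136 (s = 2*(-68) = -136)
n(T) = -7*T + 6/T
z = 19497 (z = (15316 + 4317) - 136 = 19633 - 136 = 19497)
z + n(-63) = 19497 + (-7*(-63) + 6/(-63)) = 19497 + (441 + 6*(-1/63)) = 19497 + (441 - 2/21) = 19497 + 9259/21 = 418696/21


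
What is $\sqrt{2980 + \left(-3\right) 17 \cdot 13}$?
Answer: $\sqrt{2317} \approx 48.135$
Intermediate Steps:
$\sqrt{2980 + \left(-3\right) 17 \cdot 13} = \sqrt{2980 - 663} = \sqrt{2317}$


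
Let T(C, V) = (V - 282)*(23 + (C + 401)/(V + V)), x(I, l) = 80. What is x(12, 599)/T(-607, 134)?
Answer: -2680/110223 ≈ -0.024314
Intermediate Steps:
T(C, V) = (-282 + V)*(23 + (401 + C)/(2*V)) (T(C, V) = (-282 + V)*(23 + (401 + C)/((2*V))) = (-282 + V)*(23 + (401 + C)*(1/(2*V))) = (-282 + V)*(23 + (401 + C)/(2*V)))
x(12, 599)/T(-607, 134) = 80/(((½)*(-113082 - 282*(-607) + 134*(-12571 - 607 + 46*134))/134)) = 80/(((½)*(1/134)*(-113082 + 171174 + 134*(-12571 - 607 + 6164)))) = 80/(((½)*(1/134)*(-113082 + 171174 + 134*(-7014)))) = 80/(((½)*(1/134)*(-113082 + 171174 - 939876))) = 80/(((½)*(1/134)*(-881784))) = 80/(-220446/67) = 80*(-67/220446) = -2680/110223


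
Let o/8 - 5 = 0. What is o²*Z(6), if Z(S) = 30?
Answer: 48000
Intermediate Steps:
o = 40 (o = 40 + 8*0 = 40 + 0 = 40)
o²*Z(6) = 40²*30 = 1600*30 = 48000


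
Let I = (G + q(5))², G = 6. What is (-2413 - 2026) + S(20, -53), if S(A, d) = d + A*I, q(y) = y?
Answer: -2072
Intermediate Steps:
I = 121 (I = (6 + 5)² = 11² = 121)
S(A, d) = d + 121*A (S(A, d) = d + A*121 = d + 121*A)
(-2413 - 2026) + S(20, -53) = (-2413 - 2026) + (-53 + 121*20) = -4439 + (-53 + 2420) = -4439 + 2367 = -2072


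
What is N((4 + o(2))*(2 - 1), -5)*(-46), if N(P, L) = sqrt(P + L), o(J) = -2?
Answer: -46*I*sqrt(3) ≈ -79.674*I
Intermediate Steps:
N(P, L) = sqrt(L + P)
N((4 + o(2))*(2 - 1), -5)*(-46) = sqrt(-5 + (4 - 2)*(2 - 1))*(-46) = sqrt(-5 + 2*1)*(-46) = sqrt(-5 + 2)*(-46) = sqrt(-3)*(-46) = (I*sqrt(3))*(-46) = -46*I*sqrt(3)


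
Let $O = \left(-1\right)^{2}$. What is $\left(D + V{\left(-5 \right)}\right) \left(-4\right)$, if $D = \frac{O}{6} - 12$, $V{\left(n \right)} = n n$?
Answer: $- \frac{158}{3} \approx -52.667$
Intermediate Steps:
$O = 1$
$V{\left(n \right)} = n^{2}$
$D = - \frac{71}{6}$ ($D = 1 \cdot \frac{1}{6} - 12 = \frac{1}{6} - 12 = - \frac{71}{6} \approx -11.833$)
$\left(D + V{\left(-5 \right)}\right) \left(-4\right) = \left(- \frac{71}{6} + \left(-5\right)^{2}\right) \left(-4\right) = \left(- \frac{71}{6} + 25\right) \left(-4\right) = \frac{79}{6} \left(-4\right) = - \frac{158}{3}$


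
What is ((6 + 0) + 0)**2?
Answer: 36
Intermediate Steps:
((6 + 0) + 0)**2 = (6 + 0)**2 = 6**2 = 36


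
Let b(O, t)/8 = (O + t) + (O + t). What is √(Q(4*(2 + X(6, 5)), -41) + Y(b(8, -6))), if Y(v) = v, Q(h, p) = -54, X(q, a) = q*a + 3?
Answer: I*√22 ≈ 4.6904*I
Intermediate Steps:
X(q, a) = 3 + a*q (X(q, a) = a*q + 3 = 3 + a*q)
b(O, t) = 16*O + 16*t (b(O, t) = 8*((O + t) + (O + t)) = 8*(2*O + 2*t) = 16*O + 16*t)
√(Q(4*(2 + X(6, 5)), -41) + Y(b(8, -6))) = √(-54 + (16*8 + 16*(-6))) = √(-54 + (128 - 96)) = √(-54 + 32) = √(-22) = I*√22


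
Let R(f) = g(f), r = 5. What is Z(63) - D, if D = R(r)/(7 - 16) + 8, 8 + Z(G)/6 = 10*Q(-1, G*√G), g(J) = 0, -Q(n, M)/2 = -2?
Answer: 184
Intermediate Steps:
Q(n, M) = 4 (Q(n, M) = -2*(-2) = 4)
R(f) = 0
Z(G) = 192 (Z(G) = -48 + 6*(10*4) = -48 + 6*40 = -48 + 240 = 192)
D = 8 (D = 0/(7 - 16) + 8 = 0/(-9) + 8 = -⅑*0 + 8 = 0 + 8 = 8)
Z(63) - D = 192 - 1*8 = 192 - 8 = 184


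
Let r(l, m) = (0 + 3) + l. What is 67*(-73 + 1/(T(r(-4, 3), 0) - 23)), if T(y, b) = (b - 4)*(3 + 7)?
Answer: -308200/63 ≈ -4892.1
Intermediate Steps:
r(l, m) = 3 + l
T(y, b) = -40 + 10*b (T(y, b) = (-4 + b)*10 = -40 + 10*b)
67*(-73 + 1/(T(r(-4, 3), 0) - 23)) = 67*(-73 + 1/((-40 + 10*0) - 23)) = 67*(-73 + 1/((-40 + 0) - 23)) = 67*(-73 + 1/(-40 - 23)) = 67*(-73 + 1/(-63)) = 67*(-73 - 1/63) = 67*(-4600/63) = -308200/63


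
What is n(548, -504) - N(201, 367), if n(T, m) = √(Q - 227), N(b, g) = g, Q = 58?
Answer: -367 + 13*I ≈ -367.0 + 13.0*I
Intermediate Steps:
n(T, m) = 13*I (n(T, m) = √(58 - 227) = √(-169) = 13*I)
n(548, -504) - N(201, 367) = 13*I - 1*367 = 13*I - 367 = -367 + 13*I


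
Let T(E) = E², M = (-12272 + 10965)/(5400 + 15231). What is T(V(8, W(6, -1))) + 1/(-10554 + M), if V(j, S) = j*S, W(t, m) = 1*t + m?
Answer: 348385388969/217740881 ≈ 1600.0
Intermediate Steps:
M = -1307/20631 ≈ -0.063351
W(t, m) = m + t (W(t, m) = t + m = m + t)
V(j, S) = S*j
T(V(8, W(6, -1))) + 1/(-10554 + M) = ((-1 + 6)*8)² + 1/(-10554 - 1307/20631) = (5*8)² + 1/(-217740881/20631) = 40² - 20631/217740881 = 1600 - 20631/217740881 = 348385388969/217740881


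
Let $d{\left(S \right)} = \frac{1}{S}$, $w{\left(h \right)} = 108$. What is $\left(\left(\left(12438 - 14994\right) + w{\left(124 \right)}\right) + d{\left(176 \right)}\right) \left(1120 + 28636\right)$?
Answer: $- \frac{3205070833}{44} \approx -7.2842 \cdot 10^{7}$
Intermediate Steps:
$\left(\left(\left(12438 - 14994\right) + w{\left(124 \right)}\right) + d{\left(176 \right)}\right) \left(1120 + 28636\right) = \left(\left(\left(12438 - 14994\right) + 108\right) + \frac{1}{176}\right) \left(1120 + 28636\right) = \left(\left(-2556 + 108\right) + \frac{1}{176}\right) 29756 = \left(-2448 + \frac{1}{176}\right) 29756 = \left(- \frac{430847}{176}\right) 29756 = - \frac{3205070833}{44}$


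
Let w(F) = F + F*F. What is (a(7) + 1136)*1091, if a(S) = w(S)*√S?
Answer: 1239376 + 61096*√7 ≈ 1.4010e+6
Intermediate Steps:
w(F) = F + F²
a(S) = S^(3/2)*(1 + S) (a(S) = (S*(1 + S))*√S = S^(3/2)*(1 + S))
(a(7) + 1136)*1091 = (7^(3/2)*(1 + 7) + 1136)*1091 = ((7*√7)*8 + 1136)*1091 = (56*√7 + 1136)*1091 = (1136 + 56*√7)*1091 = 1239376 + 61096*√7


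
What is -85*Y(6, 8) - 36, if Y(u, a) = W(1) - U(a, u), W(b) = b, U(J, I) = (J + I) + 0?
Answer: 1069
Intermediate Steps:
U(J, I) = I + J (U(J, I) = (I + J) + 0 = I + J)
Y(u, a) = 1 - a - u (Y(u, a) = 1 - (u + a) = 1 - (a + u) = 1 + (-a - u) = 1 - a - u)
-85*Y(6, 8) - 36 = -85*(1 - 1*8 - 1*6) - 36 = -85*(1 - 8 - 6) - 36 = -85*(-13) - 36 = 1105 - 36 = 1069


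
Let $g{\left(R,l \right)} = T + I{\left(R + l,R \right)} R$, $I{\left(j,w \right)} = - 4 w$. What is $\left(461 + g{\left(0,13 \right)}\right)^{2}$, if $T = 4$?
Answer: $216225$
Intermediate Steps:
$g{\left(R,l \right)} = 4 - 4 R^{2}$ ($g{\left(R,l \right)} = 4 + - 4 R R = 4 - 4 R^{2}$)
$\left(461 + g{\left(0,13 \right)}\right)^{2} = \left(461 + \left(4 - 4 \cdot 0^{2}\right)\right)^{2} = \left(461 + \left(4 - 0\right)\right)^{2} = \left(461 + \left(4 + 0\right)\right)^{2} = \left(461 + 4\right)^{2} = 465^{2} = 216225$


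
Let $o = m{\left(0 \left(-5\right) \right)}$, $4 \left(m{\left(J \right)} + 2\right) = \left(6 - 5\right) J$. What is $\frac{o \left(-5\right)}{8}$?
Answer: $\frac{5}{4} \approx 1.25$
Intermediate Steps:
$m{\left(J \right)} = -2 + \frac{J}{4}$ ($m{\left(J \right)} = -2 + \frac{\left(6 - 5\right) J}{4} = -2 + \frac{1 J}{4} = -2 + \frac{J}{4}$)
$o = -2$ ($o = -2 + \frac{0 \left(-5\right)}{4} = -2 + \frac{1}{4} \cdot 0 = -2 + 0 = -2$)
$\frac{o \left(-5\right)}{8} = \frac{\left(-2\right) \left(-5\right)}{8} = 10 \cdot \frac{1}{8} = \frac{5}{4}$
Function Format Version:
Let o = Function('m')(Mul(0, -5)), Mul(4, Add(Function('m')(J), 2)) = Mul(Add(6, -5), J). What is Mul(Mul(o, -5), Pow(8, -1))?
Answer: Rational(5, 4) ≈ 1.2500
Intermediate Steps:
Function('m')(J) = Add(-2, Mul(Rational(1, 4), J)) (Function('m')(J) = Add(-2, Mul(Rational(1, 4), Mul(Add(6, -5), J))) = Add(-2, Mul(Rational(1, 4), Mul(1, J))) = Add(-2, Mul(Rational(1, 4), J)))
o = -2 (o = Add(-2, Mul(Rational(1, 4), Mul(0, -5))) = Add(-2, Mul(Rational(1, 4), 0)) = Add(-2, 0) = -2)
Mul(Mul(o, -5), Pow(8, -1)) = Mul(Mul(-2, -5), Pow(8, -1)) = Mul(10, Rational(1, 8)) = Rational(5, 4)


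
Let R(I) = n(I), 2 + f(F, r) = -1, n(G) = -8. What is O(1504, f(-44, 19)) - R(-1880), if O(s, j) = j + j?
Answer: 2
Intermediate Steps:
f(F, r) = -3 (f(F, r) = -2 - 1 = -3)
O(s, j) = 2*j
R(I) = -8
O(1504, f(-44, 19)) - R(-1880) = 2*(-3) - 1*(-8) = -6 + 8 = 2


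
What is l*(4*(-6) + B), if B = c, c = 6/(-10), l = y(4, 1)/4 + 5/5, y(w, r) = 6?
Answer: -123/2 ≈ -61.500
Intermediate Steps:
l = 5/2 (l = 6/4 + 5/5 = 6*(1/4) + 5*(1/5) = 3/2 + 1 = 5/2 ≈ 2.5000)
c = -3/5 (c = 6*(-1/10) = -3/5 ≈ -0.60000)
B = -3/5 ≈ -0.60000
l*(4*(-6) + B) = 5*(4*(-6) - 3/5)/2 = 5*(-24 - 3/5)/2 = (5/2)*(-123/5) = -123/2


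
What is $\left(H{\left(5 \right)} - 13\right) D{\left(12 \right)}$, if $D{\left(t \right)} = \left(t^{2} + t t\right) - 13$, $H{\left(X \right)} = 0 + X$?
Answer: $-2200$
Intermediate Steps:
$H{\left(X \right)} = X$
$D{\left(t \right)} = -13 + 2 t^{2}$ ($D{\left(t \right)} = \left(t^{2} + t^{2}\right) - 13 = 2 t^{2} - 13 = -13 + 2 t^{2}$)
$\left(H{\left(5 \right)} - 13\right) D{\left(12 \right)} = \left(5 - 13\right) \left(-13 + 2 \cdot 12^{2}\right) = \left(5 - 13\right) \left(-13 + 2 \cdot 144\right) = - 8 \left(-13 + 288\right) = \left(-8\right) 275 = -2200$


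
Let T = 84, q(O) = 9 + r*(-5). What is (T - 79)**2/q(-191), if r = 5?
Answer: -25/16 ≈ -1.5625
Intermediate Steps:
q(O) = -16 (q(O) = 9 + 5*(-5) = 9 - 25 = -16)
(T - 79)**2/q(-191) = (84 - 79)**2/(-16) = 5**2*(-1/16) = 25*(-1/16) = -25/16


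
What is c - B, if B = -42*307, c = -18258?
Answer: -5364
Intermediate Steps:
B = -12894
c - B = -18258 - 1*(-12894) = -18258 + 12894 = -5364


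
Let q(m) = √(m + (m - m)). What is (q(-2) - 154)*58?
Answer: -8932 + 58*I*√2 ≈ -8932.0 + 82.024*I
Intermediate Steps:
q(m) = √m (q(m) = √(m + 0) = √m)
(q(-2) - 154)*58 = (√(-2) - 154)*58 = (I*√2 - 154)*58 = (-154 + I*√2)*58 = -8932 + 58*I*√2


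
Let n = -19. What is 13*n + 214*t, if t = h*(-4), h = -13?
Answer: 10881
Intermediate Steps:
t = 52 (t = -13*(-4) = 52)
13*n + 214*t = 13*(-19) + 214*52 = -247 + 11128 = 10881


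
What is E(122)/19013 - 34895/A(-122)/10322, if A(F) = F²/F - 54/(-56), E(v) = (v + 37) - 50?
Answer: 11194899451/332549329177 ≈ 0.033664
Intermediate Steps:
E(v) = -13 + v (E(v) = (37 + v) - 50 = -13 + v)
A(F) = 27/28 + F (A(F) = F - 54*(-1/56) = F + 27/28 = 27/28 + F)
E(122)/19013 - 34895/A(-122)/10322 = (-13 + 122)/19013 - 34895/(27/28 - 122)/10322 = 109*(1/19013) - 34895/(-3389/28)*(1/10322) = 109/19013 - 34895*(-28/3389)*(1/10322) = 109/19013 + (977060/3389)*(1/10322) = 109/19013 + 488530/17490629 = 11194899451/332549329177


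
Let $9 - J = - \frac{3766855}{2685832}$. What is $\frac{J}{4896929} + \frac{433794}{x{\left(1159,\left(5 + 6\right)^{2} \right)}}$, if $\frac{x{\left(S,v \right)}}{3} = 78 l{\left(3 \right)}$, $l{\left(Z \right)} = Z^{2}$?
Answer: $\frac{950900215975893865}{4616467342084728} \approx 205.98$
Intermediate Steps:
$x{\left(S,v \right)} = 2106$ ($x{\left(S,v \right)} = 3 \cdot 78 \cdot 3^{2} = 3 \cdot 78 \cdot 9 = 3 \cdot 702 = 2106$)
$J = \frac{27939343}{2685832}$ ($J = 9 - - \frac{3766855}{2685832} = 9 + \frac{3766855}{2685832} = \frac{27939343}{2685832} \approx 10.402$)
$\frac{J}{4896929} + \frac{433794}{x{\left(1159,\left(5 + 6\right)^{2} \right)}} = \frac{27939343}{2685832 \cdot 4896929} + \frac{433794}{2106} = \frac{27939343}{2685832} \cdot \frac{1}{4896929} + 433794 \cdot \frac{1}{2106} = \frac{27939343}{13152328609928} + \frac{72299}{351} = \frac{950900215975893865}{4616467342084728}$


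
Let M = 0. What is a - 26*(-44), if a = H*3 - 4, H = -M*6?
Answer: 1140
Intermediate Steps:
H = 0 (H = -0*6 = -1*0 = 0)
a = -4 (a = 0*3 - 4 = 0 - 4 = -4)
a - 26*(-44) = -4 - 26*(-44) = -4 + 1144 = 1140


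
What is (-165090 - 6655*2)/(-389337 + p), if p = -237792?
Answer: 178400/627129 ≈ 0.28447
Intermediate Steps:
(-165090 - 6655*2)/(-389337 + p) = (-165090 - 6655*2)/(-389337 - 237792) = (-165090 - 13310)/(-627129) = -178400*(-1/627129) = 178400/627129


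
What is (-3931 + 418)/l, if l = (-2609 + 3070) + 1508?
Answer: -3513/1969 ≈ -1.7842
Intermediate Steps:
l = 1969 (l = 461 + 1508 = 1969)
(-3931 + 418)/l = (-3931 + 418)/1969 = -3513*1/1969 = -3513/1969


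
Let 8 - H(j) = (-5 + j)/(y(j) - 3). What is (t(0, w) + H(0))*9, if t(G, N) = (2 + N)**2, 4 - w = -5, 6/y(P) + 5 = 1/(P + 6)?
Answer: 47166/41 ≈ 1150.4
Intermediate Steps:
y(P) = 6/(-5 + 1/(6 + P)) (y(P) = 6/(-5 + 1/(P + 6)) = 6/(-5 + 1/(6 + P)))
w = 9 (w = 4 - 1*(-5) = 4 + 5 = 9)
H(j) = 8 - (-5 + j)/(-3 + 6*(-6 - j)/(29 + 5*j)) (H(j) = 8 - (-5 + j)/(6*(-6 - j)/(29 + 5*j) - 3) = 8 - (-5 + j)/(-3 + 6*(-6 - j)/(29 + 5*j)))
(t(0, w) + H(0))*9 = ((2 + 9)**2 + (839 + 5*0**2 + 172*0)/(3*(41 + 7*0)))*9 = (11**2 + (839 + 5*0 + 0)/(3*(41 + 0)))*9 = (121 + (1/3)*(839 + 0 + 0)/41)*9 = (121 + (1/3)*(1/41)*839)*9 = (121 + 839/123)*9 = (15722/123)*9 = 47166/41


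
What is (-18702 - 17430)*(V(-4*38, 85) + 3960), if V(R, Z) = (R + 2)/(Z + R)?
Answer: -9591962040/67 ≈ -1.4316e+8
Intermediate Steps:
V(R, Z) = (2 + R)/(R + Z)
(-18702 - 17430)*(V(-4*38, 85) + 3960) = (-18702 - 17430)*((2 - 4*38)/(-4*38 + 85) + 3960) = -36132*((2 - 152)/(-152 + 85) + 3960) = -36132*(-150/(-67) + 3960) = -36132*(-1/67*(-150) + 3960) = -36132*(150/67 + 3960) = -36132*265470/67 = -9591962040/67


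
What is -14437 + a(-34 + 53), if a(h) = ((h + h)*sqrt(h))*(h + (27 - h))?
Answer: -14437 + 1026*sqrt(19) ≈ -9964.8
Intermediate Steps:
a(h) = 54*h**(3/2) (a(h) = ((2*h)*sqrt(h))*27 = (2*h**(3/2))*27 = 54*h**(3/2))
-14437 + a(-34 + 53) = -14437 + 54*(-34 + 53)**(3/2) = -14437 + 54*19**(3/2) = -14437 + 54*(19*sqrt(19)) = -14437 + 1026*sqrt(19)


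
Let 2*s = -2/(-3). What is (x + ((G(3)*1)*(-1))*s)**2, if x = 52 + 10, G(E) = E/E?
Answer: 34225/9 ≈ 3802.8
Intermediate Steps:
G(E) = 1
x = 62
s = 1/3 (s = (-2/(-3))/2 = (-2*(-1/3))/2 = (1/2)*(2/3) = 1/3 ≈ 0.33333)
(x + ((G(3)*1)*(-1))*s)**2 = (62 + ((1*1)*(-1))*(1/3))**2 = (62 + (1*(-1))*(1/3))**2 = (62 - 1*1/3)**2 = (62 - 1/3)**2 = (185/3)**2 = 34225/9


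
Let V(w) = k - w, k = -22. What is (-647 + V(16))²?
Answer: 469225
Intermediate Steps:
V(w) = -22 - w
(-647 + V(16))² = (-647 + (-22 - 1*16))² = (-647 + (-22 - 16))² = (-647 - 38)² = (-685)² = 469225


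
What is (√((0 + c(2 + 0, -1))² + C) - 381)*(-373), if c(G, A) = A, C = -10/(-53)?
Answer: 142113 - 1119*√371/53 ≈ 1.4171e+5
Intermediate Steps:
C = 10/53 (C = -10*(-1/53) = 10/53 ≈ 0.18868)
(√((0 + c(2 + 0, -1))² + C) - 381)*(-373) = (√((0 - 1)² + 10/53) - 381)*(-373) = (√((-1)² + 10/53) - 381)*(-373) = (√(1 + 10/53) - 381)*(-373) = (√(63/53) - 381)*(-373) = (3*√371/53 - 381)*(-373) = (-381 + 3*√371/53)*(-373) = 142113 - 1119*√371/53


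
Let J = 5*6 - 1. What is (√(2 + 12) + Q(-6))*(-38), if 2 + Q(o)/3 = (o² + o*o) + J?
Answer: -11286 - 38*√14 ≈ -11428.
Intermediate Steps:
J = 29 (J = 30 - 1 = 29)
Q(o) = 81 + 6*o² (Q(o) = -6 + 3*((o² + o*o) + 29) = -6 + 3*((o² + o²) + 29) = -6 + 3*(2*o² + 29) = -6 + 3*(29 + 2*o²) = -6 + (87 + 6*o²) = 81 + 6*o²)
(√(2 + 12) + Q(-6))*(-38) = (√(2 + 12) + (81 + 6*(-6)²))*(-38) = (√14 + (81 + 6*36))*(-38) = (√14 + (81 + 216))*(-38) = (√14 + 297)*(-38) = (297 + √14)*(-38) = -11286 - 38*√14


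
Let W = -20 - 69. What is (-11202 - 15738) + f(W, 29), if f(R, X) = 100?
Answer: -26840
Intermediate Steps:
W = -89
(-11202 - 15738) + f(W, 29) = (-11202 - 15738) + 100 = -26940 + 100 = -26840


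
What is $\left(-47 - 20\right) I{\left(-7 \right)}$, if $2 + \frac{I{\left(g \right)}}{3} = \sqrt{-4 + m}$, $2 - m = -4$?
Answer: $402 - 201 \sqrt{2} \approx 117.74$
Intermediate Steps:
$m = 6$ ($m = 2 - -4 = 2 + 4 = 6$)
$I{\left(g \right)} = -6 + 3 \sqrt{2}$ ($I{\left(g \right)} = -6 + 3 \sqrt{-4 + 6} = -6 + 3 \sqrt{2}$)
$\left(-47 - 20\right) I{\left(-7 \right)} = \left(-47 - 20\right) \left(-6 + 3 \sqrt{2}\right) = - 67 \left(-6 + 3 \sqrt{2}\right) = 402 - 201 \sqrt{2}$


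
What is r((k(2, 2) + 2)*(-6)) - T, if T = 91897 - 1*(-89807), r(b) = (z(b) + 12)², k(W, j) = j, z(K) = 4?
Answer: -181448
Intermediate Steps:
r(b) = 256 (r(b) = (4 + 12)² = 16² = 256)
T = 181704 (T = 91897 + 89807 = 181704)
r((k(2, 2) + 2)*(-6)) - T = 256 - 1*181704 = 256 - 181704 = -181448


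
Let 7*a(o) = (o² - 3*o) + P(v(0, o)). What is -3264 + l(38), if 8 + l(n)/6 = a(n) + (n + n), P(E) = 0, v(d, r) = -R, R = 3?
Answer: -1716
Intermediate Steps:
v(d, r) = -3 (v(d, r) = -1*3 = -3)
a(o) = -3*o/7 + o²/7 (a(o) = ((o² - 3*o) + 0)/7 = (o² - 3*o)/7 = -3*o/7 + o²/7)
l(n) = -48 + 12*n + 6*n*(-3 + n)/7 (l(n) = -48 + 6*(n*(-3 + n)/7 + (n + n)) = -48 + 6*(n*(-3 + n)/7 + 2*n) = -48 + 6*(2*n + n*(-3 + n)/7) = -48 + (12*n + 6*n*(-3 + n)/7) = -48 + 12*n + 6*n*(-3 + n)/7)
-3264 + l(38) = -3264 + (-48 + (6/7)*38² + (66/7)*38) = -3264 + (-48 + (6/7)*1444 + 2508/7) = -3264 + (-48 + 8664/7 + 2508/7) = -3264 + 1548 = -1716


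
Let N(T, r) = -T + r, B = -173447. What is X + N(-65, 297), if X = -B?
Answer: 173809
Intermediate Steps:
X = 173447 (X = -1*(-173447) = 173447)
N(T, r) = r - T
X + N(-65, 297) = 173447 + (297 - 1*(-65)) = 173447 + (297 + 65) = 173447 + 362 = 173809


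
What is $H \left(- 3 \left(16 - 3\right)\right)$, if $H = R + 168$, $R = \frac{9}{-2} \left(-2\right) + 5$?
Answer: $-7098$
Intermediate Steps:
$R = 14$ ($R = 9 \left(- \frac{1}{2}\right) \left(-2\right) + 5 = \left(- \frac{9}{2}\right) \left(-2\right) + 5 = 9 + 5 = 14$)
$H = 182$ ($H = 14 + 168 = 182$)
$H \left(- 3 \left(16 - 3\right)\right) = 182 \left(- 3 \left(16 - 3\right)\right) = 182 \left(\left(-3\right) 13\right) = 182 \left(-39\right) = -7098$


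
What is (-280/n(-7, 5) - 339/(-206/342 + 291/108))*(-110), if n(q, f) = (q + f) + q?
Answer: 6869720/477 ≈ 14402.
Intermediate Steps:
n(q, f) = f + 2*q (n(q, f) = (f + q) + q = f + 2*q)
(-280/n(-7, 5) - 339/(-206/342 + 291/108))*(-110) = (-280/(5 + 2*(-7)) - 339/(-206/342 + 291/108))*(-110) = (-280/(5 - 14) - 339/(-206*1/342 + 291*(1/108)))*(-110) = (-280/(-9) - 339/(-103/171 + 97/36))*(-110) = (-280*(-1/9) - 339/159/76)*(-110) = (280/9 - 339*76/159)*(-110) = (280/9 - 8588/53)*(-110) = -62452/477*(-110) = 6869720/477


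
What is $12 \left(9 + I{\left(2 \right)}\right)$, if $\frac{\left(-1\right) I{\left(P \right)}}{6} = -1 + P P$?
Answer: $-108$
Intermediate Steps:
$I{\left(P \right)} = 6 - 6 P^{2}$ ($I{\left(P \right)} = - 6 \left(-1 + P P\right) = - 6 \left(-1 + P^{2}\right) = 6 - 6 P^{2}$)
$12 \left(9 + I{\left(2 \right)}\right) = 12 \left(9 + \left(6 - 6 \cdot 2^{2}\right)\right) = 12 \left(9 + \left(6 - 24\right)\right) = 12 \left(9 - 18\right) = 12 \left(-9\right) = -108$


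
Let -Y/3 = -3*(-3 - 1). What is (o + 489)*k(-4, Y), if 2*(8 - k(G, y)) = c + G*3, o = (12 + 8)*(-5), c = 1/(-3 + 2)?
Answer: 11281/2 ≈ 5640.5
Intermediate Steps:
Y = -36 (Y = -(-9)*(-3 - 1) = -(-9)*(-4) = -3*12 = -36)
c = -1 (c = 1/(-1) = -1)
o = -100 (o = 20*(-5) = -100)
k(G, y) = 17/2 - 3*G/2 (k(G, y) = 8 - (-1 + G*3)/2 = 8 - (-1 + 3*G)/2 = 8 + (½ - 3*G/2) = 17/2 - 3*G/2)
(o + 489)*k(-4, Y) = (-100 + 489)*(17/2 - 3/2*(-4)) = 389*(17/2 + 6) = 389*(29/2) = 11281/2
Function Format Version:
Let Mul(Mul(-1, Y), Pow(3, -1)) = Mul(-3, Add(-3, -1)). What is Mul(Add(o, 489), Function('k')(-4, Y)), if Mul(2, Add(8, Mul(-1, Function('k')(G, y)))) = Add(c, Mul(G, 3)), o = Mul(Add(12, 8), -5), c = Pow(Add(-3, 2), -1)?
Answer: Rational(11281, 2) ≈ 5640.5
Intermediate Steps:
Y = -36 (Y = Mul(-3, Mul(-3, Add(-3, -1))) = Mul(-3, Mul(-3, -4)) = Mul(-3, 12) = -36)
c = -1 (c = Pow(-1, -1) = -1)
o = -100 (o = Mul(20, -5) = -100)
Function('k')(G, y) = Add(Rational(17, 2), Mul(Rational(-3, 2), G)) (Function('k')(G, y) = Add(8, Mul(Rational(-1, 2), Add(-1, Mul(G, 3)))) = Add(8, Mul(Rational(-1, 2), Add(-1, Mul(3, G)))) = Add(8, Add(Rational(1, 2), Mul(Rational(-3, 2), G))) = Add(Rational(17, 2), Mul(Rational(-3, 2), G)))
Mul(Add(o, 489), Function('k')(-4, Y)) = Mul(Add(-100, 489), Add(Rational(17, 2), Mul(Rational(-3, 2), -4))) = Mul(389, Add(Rational(17, 2), 6)) = Mul(389, Rational(29, 2)) = Rational(11281, 2)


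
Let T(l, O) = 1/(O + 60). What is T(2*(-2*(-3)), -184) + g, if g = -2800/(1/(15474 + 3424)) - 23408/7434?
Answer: -3484095961459/65844 ≈ -5.2914e+7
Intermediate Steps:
T(l, O) = 1/(60 + O)
g = -28097548072/531 (g = -2800/(1/18898) - 23408*1/7434 = -2800/1/18898 - 1672/531 = -2800*18898 - 1672/531 = -52914400 - 1672/531 = -28097548072/531 ≈ -5.2914e+7)
T(2*(-2*(-3)), -184) + g = 1/(60 - 184) - 28097548072/531 = 1/(-124) - 28097548072/531 = -1/124 - 28097548072/531 = -3484095961459/65844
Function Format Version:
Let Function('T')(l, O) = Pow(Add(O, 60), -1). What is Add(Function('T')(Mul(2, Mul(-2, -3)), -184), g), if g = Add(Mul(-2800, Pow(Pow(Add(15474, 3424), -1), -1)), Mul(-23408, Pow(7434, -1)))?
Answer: Rational(-3484095961459, 65844) ≈ -5.2914e+7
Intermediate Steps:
Function('T')(l, O) = Pow(Add(60, O), -1)
g = Rational(-28097548072, 531) (g = Add(Mul(-2800, Pow(Pow(18898, -1), -1)), Mul(-23408, Rational(1, 7434))) = Add(Mul(-2800, Pow(Rational(1, 18898), -1)), Rational(-1672, 531)) = Add(Mul(-2800, 18898), Rational(-1672, 531)) = Add(-52914400, Rational(-1672, 531)) = Rational(-28097548072, 531) ≈ -5.2914e+7)
Add(Function('T')(Mul(2, Mul(-2, -3)), -184), g) = Add(Pow(Add(60, -184), -1), Rational(-28097548072, 531)) = Add(Pow(-124, -1), Rational(-28097548072, 531)) = Add(Rational(-1, 124), Rational(-28097548072, 531)) = Rational(-3484095961459, 65844)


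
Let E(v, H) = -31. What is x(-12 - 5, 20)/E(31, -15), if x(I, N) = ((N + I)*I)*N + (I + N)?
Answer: 1017/31 ≈ 32.806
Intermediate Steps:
x(I, N) = I + N + I*N*(I + N) (x(I, N) = ((I + N)*I)*N + (I + N) = (I*(I + N))*N + (I + N) = I*N*(I + N) + (I + N) = I + N + I*N*(I + N))
x(-12 - 5, 20)/E(31, -15) = ((-12 - 5) + 20 + (-12 - 5)*20² + 20*(-12 - 5)²)/(-31) = (-17 + 20 - 17*400 + 20*(-17)²)*(-1/31) = (-17 + 20 - 6800 + 20*289)*(-1/31) = (-17 + 20 - 6800 + 5780)*(-1/31) = -1017*(-1/31) = 1017/31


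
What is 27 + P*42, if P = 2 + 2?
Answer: 195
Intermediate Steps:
P = 4
27 + P*42 = 27 + 4*42 = 27 + 168 = 195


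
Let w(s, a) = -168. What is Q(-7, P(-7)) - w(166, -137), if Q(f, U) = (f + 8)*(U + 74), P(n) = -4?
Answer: 238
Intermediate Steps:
Q(f, U) = (8 + f)*(74 + U)
Q(-7, P(-7)) - w(166, -137) = (592 + 8*(-4) + 74*(-7) - 4*(-7)) - 1*(-168) = (592 - 32 - 518 + 28) + 168 = 70 + 168 = 238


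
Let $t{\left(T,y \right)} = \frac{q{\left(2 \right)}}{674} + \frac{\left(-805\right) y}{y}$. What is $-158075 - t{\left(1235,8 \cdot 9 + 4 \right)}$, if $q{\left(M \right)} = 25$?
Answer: $- \frac{106000005}{674} \approx -1.5727 \cdot 10^{5}$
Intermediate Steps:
$t{\left(T,y \right)} = - \frac{542545}{674}$ ($t{\left(T,y \right)} = \frac{25}{674} + \frac{\left(-805\right) y}{y} = 25 \cdot \frac{1}{674} - 805 = \frac{25}{674} - 805 = - \frac{542545}{674}$)
$-158075 - t{\left(1235,8 \cdot 9 + 4 \right)} = -158075 - - \frac{542545}{674} = -158075 + \frac{542545}{674} = - \frac{106000005}{674}$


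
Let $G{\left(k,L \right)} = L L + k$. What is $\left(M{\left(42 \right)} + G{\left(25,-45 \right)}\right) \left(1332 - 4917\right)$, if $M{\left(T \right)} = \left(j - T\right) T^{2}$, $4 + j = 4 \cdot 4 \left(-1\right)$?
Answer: $384735030$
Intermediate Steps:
$G{\left(k,L \right)} = k + L^{2}$ ($G{\left(k,L \right)} = L^{2} + k = k + L^{2}$)
$j = -20$ ($j = -4 + 4 \cdot 4 \left(-1\right) = -4 + 16 \left(-1\right) = -4 - 16 = -20$)
$M{\left(T \right)} = T^{2} \left(-20 - T\right)$ ($M{\left(T \right)} = \left(-20 - T\right) T^{2} = T^{2} \left(-20 - T\right)$)
$\left(M{\left(42 \right)} + G{\left(25,-45 \right)}\right) \left(1332 - 4917\right) = \left(42^{2} \left(-20 - 42\right) + \left(25 + \left(-45\right)^{2}\right)\right) \left(1332 - 4917\right) = \left(1764 \left(-20 - 42\right) + \left(25 + 2025\right)\right) \left(-3585\right) = \left(1764 \left(-62\right) + 2050\right) \left(-3585\right) = \left(-109368 + 2050\right) \left(-3585\right) = \left(-107318\right) \left(-3585\right) = 384735030$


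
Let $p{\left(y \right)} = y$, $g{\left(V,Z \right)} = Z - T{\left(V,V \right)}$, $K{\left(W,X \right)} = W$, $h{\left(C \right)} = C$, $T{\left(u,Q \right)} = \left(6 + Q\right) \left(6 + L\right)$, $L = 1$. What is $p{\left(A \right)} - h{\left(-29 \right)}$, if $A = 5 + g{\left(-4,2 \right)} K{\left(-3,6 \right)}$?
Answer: $70$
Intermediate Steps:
$T{\left(u,Q \right)} = 42 + 7 Q$ ($T{\left(u,Q \right)} = \left(6 + Q\right) \left(6 + 1\right) = \left(6 + Q\right) 7 = 42 + 7 Q$)
$g{\left(V,Z \right)} = -42 + Z - 7 V$ ($g{\left(V,Z \right)} = Z - \left(42 + 7 V\right) = -42 + Z - 7 V$)
$A = 41$ ($A = 5 + \left(-42 + 2 - -28\right) \left(-3\right) = 5 + \left(-42 + 2 + 28\right) \left(-3\right) = 5 - -36 = 5 + 36 = 41$)
$p{\left(A \right)} - h{\left(-29 \right)} = 41 - -29 = 41 + 29 = 70$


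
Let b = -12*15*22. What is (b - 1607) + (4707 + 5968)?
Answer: 5108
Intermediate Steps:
b = -3960 (b = -180*22 = -3960)
(b - 1607) + (4707 + 5968) = (-3960 - 1607) + (4707 + 5968) = -5567 + 10675 = 5108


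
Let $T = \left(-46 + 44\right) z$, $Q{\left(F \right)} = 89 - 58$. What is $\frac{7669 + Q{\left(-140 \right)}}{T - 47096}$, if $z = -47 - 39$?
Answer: $- \frac{1925}{11731} \approx -0.1641$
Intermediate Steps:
$Q{\left(F \right)} = 31$ ($Q{\left(F \right)} = 89 - 58 = 31$)
$z = -86$
$T = 172$ ($T = \left(-46 + 44\right) \left(-86\right) = \left(-2\right) \left(-86\right) = 172$)
$\frac{7669 + Q{\left(-140 \right)}}{T - 47096} = \frac{7669 + 31}{172 - 47096} = \frac{7700}{-46924} = 7700 \left(- \frac{1}{46924}\right) = - \frac{1925}{11731}$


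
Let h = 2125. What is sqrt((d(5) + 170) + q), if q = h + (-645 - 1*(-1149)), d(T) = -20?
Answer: sqrt(2779) ≈ 52.716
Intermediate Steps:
q = 2629 (q = 2125 + (-645 - 1*(-1149)) = 2125 + (-645 + 1149) = 2125 + 504 = 2629)
sqrt((d(5) + 170) + q) = sqrt((-20 + 170) + 2629) = sqrt(150 + 2629) = sqrt(2779)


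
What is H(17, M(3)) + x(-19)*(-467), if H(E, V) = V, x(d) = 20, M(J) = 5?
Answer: -9335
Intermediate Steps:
H(17, M(3)) + x(-19)*(-467) = 5 + 20*(-467) = 5 - 9340 = -9335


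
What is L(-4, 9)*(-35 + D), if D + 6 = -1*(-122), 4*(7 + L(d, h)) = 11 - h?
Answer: -1053/2 ≈ -526.50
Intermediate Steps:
L(d, h) = -17/4 - h/4 (L(d, h) = -7 + (11 - h)/4 = -7 + (11/4 - h/4) = -17/4 - h/4)
D = 116 (D = -6 - 1*(-122) = -6 + 122 = 116)
L(-4, 9)*(-35 + D) = (-17/4 - ¼*9)*(-35 + 116) = (-17/4 - 9/4)*81 = -13/2*81 = -1053/2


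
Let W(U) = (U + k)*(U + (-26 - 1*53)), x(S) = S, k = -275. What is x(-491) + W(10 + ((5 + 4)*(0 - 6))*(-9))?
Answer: 91666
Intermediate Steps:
W(U) = (-275 + U)*(-79 + U) (W(U) = (U - 275)*(U + (-26 - 1*53)) = (-275 + U)*(U + (-26 - 53)) = (-275 + U)*(U - 79) = (-275 + U)*(-79 + U))
x(-491) + W(10 + ((5 + 4)*(0 - 6))*(-9)) = -491 + (21725 + (10 + ((5 + 4)*(0 - 6))*(-9))² - 354*(10 + ((5 + 4)*(0 - 6))*(-9))) = -491 + (21725 + (10 + (9*(-6))*(-9))² - 354*(10 + (9*(-6))*(-9))) = -491 + (21725 + (10 - 54*(-9))² - 354*(10 - 54*(-9))) = -491 + (21725 + (10 + 486)² - 354*(10 + 486)) = -491 + (21725 + 496² - 354*496) = -491 + (21725 + 246016 - 175584) = -491 + 92157 = 91666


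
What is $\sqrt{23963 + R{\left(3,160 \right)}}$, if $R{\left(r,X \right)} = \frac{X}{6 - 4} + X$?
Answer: $\sqrt{24203} \approx 155.57$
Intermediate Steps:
$R{\left(r,X \right)} = \frac{3 X}{2}$ ($R{\left(r,X \right)} = \frac{X}{2} + X = \frac{3 X}{2}$)
$\sqrt{23963 + R{\left(3,160 \right)}} = \sqrt{23963 + \frac{3}{2} \cdot 160} = \sqrt{23963 + 240} = \sqrt{24203}$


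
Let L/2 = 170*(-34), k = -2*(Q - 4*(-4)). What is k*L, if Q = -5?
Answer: 254320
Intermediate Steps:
k = -22 (k = -2*(-5 - 4*(-4)) = -2*(-5 + 16) = -2*11 = -22)
L = -11560 (L = 2*(170*(-34)) = 2*(-5780) = -11560)
k*L = -22*(-11560) = 254320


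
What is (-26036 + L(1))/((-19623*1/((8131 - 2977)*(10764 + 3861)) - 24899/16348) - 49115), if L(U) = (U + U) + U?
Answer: 763800337579500/1441063922464037 ≈ 0.53003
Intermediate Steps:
L(U) = 3*U (L(U) = 2*U + U = 3*U)
(-26036 + L(1))/((-19623*1/((8131 - 2977)*(10764 + 3861)) - 24899/16348) - 49115) = (-26036 + 3*1)/((-19623*1/((8131 - 2977)*(10764 + 3861)) - 24899/16348) - 49115) = (-26036 + 3)/((-19623/(5154*14625) - 24899*1/16348) - 49115) = -26033/((-19623/75377250 - 24899/16348) - 49115) = -26033/((-19623*1/75377250 - 24899/16348) - 49115) = -26033/((-6541/25125750 - 24899/16348) - 49115) = -26033/(-312856490759/205377880500 - 49115) = -26033/(-10087447457248259/205377880500) = -26033*(-205377880500/10087447457248259) = 763800337579500/1441063922464037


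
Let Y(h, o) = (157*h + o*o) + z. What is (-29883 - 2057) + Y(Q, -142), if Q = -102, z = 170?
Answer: -27620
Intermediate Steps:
Y(h, o) = 170 + o² + 157*h (Y(h, o) = (157*h + o*o) + 170 = (157*h + o²) + 170 = (o² + 157*h) + 170 = 170 + o² + 157*h)
(-29883 - 2057) + Y(Q, -142) = (-29883 - 2057) + (170 + (-142)² + 157*(-102)) = -31940 + (170 + 20164 - 16014) = -31940 + 4320 = -27620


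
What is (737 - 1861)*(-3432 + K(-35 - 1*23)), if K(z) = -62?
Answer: 3927256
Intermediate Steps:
(737 - 1861)*(-3432 + K(-35 - 1*23)) = (737 - 1861)*(-3432 - 62) = -1124*(-3494) = 3927256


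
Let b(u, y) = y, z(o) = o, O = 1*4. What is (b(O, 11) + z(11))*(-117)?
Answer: -2574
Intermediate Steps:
O = 4
(b(O, 11) + z(11))*(-117) = (11 + 11)*(-117) = 22*(-117) = -2574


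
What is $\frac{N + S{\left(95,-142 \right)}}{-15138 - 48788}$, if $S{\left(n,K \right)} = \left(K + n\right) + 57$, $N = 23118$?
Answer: $- \frac{11564}{31963} \approx -0.36179$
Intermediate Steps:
$S{\left(n,K \right)} = 57 + K + n$
$\frac{N + S{\left(95,-142 \right)}}{-15138 - 48788} = \frac{23118 + \left(57 - 142 + 95\right)}{-15138 - 48788} = \frac{23118 + 10}{-63926} = 23128 \left(- \frac{1}{63926}\right) = - \frac{11564}{31963}$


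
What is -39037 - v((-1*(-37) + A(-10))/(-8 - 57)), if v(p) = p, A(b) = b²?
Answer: -2537268/65 ≈ -39035.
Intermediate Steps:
-39037 - v((-1*(-37) + A(-10))/(-8 - 57)) = -39037 - (-1*(-37) + (-10)²)/(-8 - 57) = -39037 - (37 + 100)/(-65) = -39037 - 137*(-1)/65 = -39037 - 1*(-137/65) = -39037 + 137/65 = -2537268/65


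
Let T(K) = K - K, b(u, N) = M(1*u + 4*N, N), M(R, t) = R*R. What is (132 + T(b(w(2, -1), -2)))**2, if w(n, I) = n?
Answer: 17424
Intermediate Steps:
M(R, t) = R**2
b(u, N) = (u + 4*N)**2 (b(u, N) = (1*u + 4*N)**2 = (u + 4*N)**2)
T(K) = 0
(132 + T(b(w(2, -1), -2)))**2 = (132 + 0)**2 = 132**2 = 17424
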